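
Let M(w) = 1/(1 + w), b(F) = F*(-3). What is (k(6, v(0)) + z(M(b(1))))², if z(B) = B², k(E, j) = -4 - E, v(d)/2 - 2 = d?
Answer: 1521/16 ≈ 95.063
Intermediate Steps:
b(F) = -3*F
v(d) = 4 + 2*d
(k(6, v(0)) + z(M(b(1))))² = ((-4 - 1*6) + (1/(1 - 3*1))²)² = ((-4 - 6) + (1/(1 - 3))²)² = (-10 + (1/(-2))²)² = (-10 + (-½)²)² = (-10 + ¼)² = (-39/4)² = 1521/16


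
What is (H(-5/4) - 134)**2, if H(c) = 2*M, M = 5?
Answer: 15376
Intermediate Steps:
H(c) = 10 (H(c) = 2*5 = 10)
(H(-5/4) - 134)**2 = (10 - 134)**2 = (-124)**2 = 15376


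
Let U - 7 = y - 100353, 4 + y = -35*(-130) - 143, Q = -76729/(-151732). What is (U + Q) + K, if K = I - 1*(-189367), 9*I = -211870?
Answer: 95431925033/1365588 ≈ 69883.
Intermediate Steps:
I = -211870/9 (I = (⅑)*(-211870) = -211870/9 ≈ -23541.)
Q = 76729/151732 (Q = -76729*(-1/151732) = 76729/151732 ≈ 0.50569)
K = 1492433/9 (K = -211870/9 - 1*(-189367) = -211870/9 + 189367 = 1492433/9 ≈ 1.6583e+5)
y = 4403 (y = -4 + (-35*(-130) - 143) = -4 + (4550 - 143) = -4 + 4407 = 4403)
U = -95943 (U = 7 + (4403 - 100353) = 7 - 95950 = -95943)
(U + Q) + K = (-95943 + 76729/151732) + 1492433/9 = -14557546547/151732 + 1492433/9 = 95431925033/1365588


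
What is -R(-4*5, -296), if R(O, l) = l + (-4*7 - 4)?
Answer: 328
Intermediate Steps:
R(O, l) = -32 + l (R(O, l) = l + (-28 - 4) = l - 32 = -32 + l)
-R(-4*5, -296) = -(-32 - 296) = -1*(-328) = 328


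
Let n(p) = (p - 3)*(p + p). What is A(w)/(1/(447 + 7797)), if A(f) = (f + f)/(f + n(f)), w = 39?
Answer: 16488/73 ≈ 225.86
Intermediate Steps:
n(p) = 2*p*(-3 + p) (n(p) = (-3 + p)*(2*p) = 2*p*(-3 + p))
A(f) = 2*f/(f + 2*f*(-3 + f)) (A(f) = (f + f)/(f + 2*f*(-3 + f)) = (2*f)/(f + 2*f*(-3 + f)) = 2*f/(f + 2*f*(-3 + f)))
A(w)/(1/(447 + 7797)) = (2/(-5 + 2*39))/(1/(447 + 7797)) = (2/(-5 + 78))/(1/8244) = (2/73)/(1/8244) = (2*(1/73))*8244 = (2/73)*8244 = 16488/73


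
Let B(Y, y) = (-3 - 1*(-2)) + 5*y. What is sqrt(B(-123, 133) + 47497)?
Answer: sqrt(48161) ≈ 219.46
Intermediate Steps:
B(Y, y) = -1 + 5*y (B(Y, y) = (-3 + 2) + 5*y = -1 + 5*y)
sqrt(B(-123, 133) + 47497) = sqrt((-1 + 5*133) + 47497) = sqrt((-1 + 665) + 47497) = sqrt(664 + 47497) = sqrt(48161)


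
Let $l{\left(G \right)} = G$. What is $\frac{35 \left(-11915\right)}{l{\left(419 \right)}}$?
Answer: $- \frac{417025}{419} \approx -995.29$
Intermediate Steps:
$\frac{35 \left(-11915\right)}{l{\left(419 \right)}} = \frac{35 \left(-11915\right)}{419} = \left(-417025\right) \frac{1}{419} = - \frac{417025}{419}$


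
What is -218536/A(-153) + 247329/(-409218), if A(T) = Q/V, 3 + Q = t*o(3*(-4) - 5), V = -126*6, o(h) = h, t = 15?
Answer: -3756015868665/5865458 ≈ -6.4036e+5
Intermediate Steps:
V = -756
Q = -258 (Q = -3 + 15*(3*(-4) - 5) = -3 + 15*(-12 - 5) = -3 + 15*(-17) = -3 - 255 = -258)
A(T) = 43/126 (A(T) = -258/(-756) = -258*(-1/756) = 43/126)
-218536/A(-153) + 247329/(-409218) = -218536/43/126 + 247329/(-409218) = -218536*126/43 + 247329*(-1/409218) = -27535536/43 - 82443/136406 = -3756015868665/5865458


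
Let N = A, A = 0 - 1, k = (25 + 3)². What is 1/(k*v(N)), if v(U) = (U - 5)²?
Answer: 1/28224 ≈ 3.5431e-5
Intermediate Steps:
k = 784 (k = 28² = 784)
A = -1
N = -1
v(U) = (-5 + U)²
1/(k*v(N)) = 1/(784*(-5 - 1)²) = 1/(784*(-6)²) = 1/(784*36) = 1/28224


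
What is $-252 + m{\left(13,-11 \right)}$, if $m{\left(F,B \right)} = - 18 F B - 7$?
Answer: $2315$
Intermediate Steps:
$m{\left(F,B \right)} = -7 - 18 B F$ ($m{\left(F,B \right)} = - 18 B F - 7 = -7 - 18 B F$)
$-252 + m{\left(13,-11 \right)} = -252 - \left(7 - 2574\right) = -252 + \left(-7 + 2574\right) = -252 + 2567 = 2315$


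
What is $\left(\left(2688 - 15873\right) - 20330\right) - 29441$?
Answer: $-62956$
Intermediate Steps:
$\left(\left(2688 - 15873\right) - 20330\right) - 29441 = \left(-13185 - 20330\right) - 29441 = -33515 - 29441 = -62956$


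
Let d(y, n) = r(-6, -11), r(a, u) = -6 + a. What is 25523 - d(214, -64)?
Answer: 25535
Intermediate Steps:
d(y, n) = -12 (d(y, n) = -6 - 6 = -12)
25523 - d(214, -64) = 25523 - 1*(-12) = 25523 + 12 = 25535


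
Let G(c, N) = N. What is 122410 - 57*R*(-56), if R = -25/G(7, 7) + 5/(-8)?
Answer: 109015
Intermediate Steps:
R = -235/56 (R = -25/7 + 5/(-8) = -25*⅐ + 5*(-⅛) = -25/7 - 5/8 = -235/56 ≈ -4.1964)
122410 - 57*R*(-56) = 122410 - 57*(-235/56)*(-56) = 122410 - (-13395)*(-56)/56 = 122410 - 1*13395 = 122410 - 13395 = 109015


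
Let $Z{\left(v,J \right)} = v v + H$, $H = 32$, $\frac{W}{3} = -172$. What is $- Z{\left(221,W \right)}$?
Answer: $-48873$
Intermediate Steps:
$W = -516$ ($W = 3 \left(-172\right) = -516$)
$Z{\left(v,J \right)} = 32 + v^{2}$ ($Z{\left(v,J \right)} = v v + 32 = v^{2} + 32 = 32 + v^{2}$)
$- Z{\left(221,W \right)} = - (32 + 221^{2}) = - (32 + 48841) = \left(-1\right) 48873 = -48873$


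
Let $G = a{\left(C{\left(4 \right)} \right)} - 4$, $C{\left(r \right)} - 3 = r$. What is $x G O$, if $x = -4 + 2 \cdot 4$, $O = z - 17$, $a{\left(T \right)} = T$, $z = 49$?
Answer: $384$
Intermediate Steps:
$C{\left(r \right)} = 3 + r$
$O = 32$ ($O = 49 - 17 = 32$)
$G = 3$ ($G = \left(3 + 4\right) - 4 = 7 - 4 = 3$)
$x = 4$ ($x = -4 + 8 = 4$)
$x G O = 4 \cdot 3 \cdot 32 = 12 \cdot 32 = 384$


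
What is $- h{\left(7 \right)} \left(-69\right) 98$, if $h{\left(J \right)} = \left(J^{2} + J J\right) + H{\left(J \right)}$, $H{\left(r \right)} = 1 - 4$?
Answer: $642390$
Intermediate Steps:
$H{\left(r \right)} = -3$ ($H{\left(r \right)} = 1 - 4 = -3$)
$h{\left(J \right)} = -3 + 2 J^{2}$ ($h{\left(J \right)} = \left(J^{2} + J J\right) - 3 = \left(J^{2} + J^{2}\right) - 3 = 2 J^{2} - 3 = -3 + 2 J^{2}$)
$- h{\left(7 \right)} \left(-69\right) 98 = - \left(-3 + 2 \cdot 7^{2}\right) \left(-69\right) 98 = - \left(-3 + 2 \cdot 49\right) \left(-69\right) 98 = - \left(-3 + 98\right) \left(-69\right) 98 = - 95 \left(-69\right) 98 = - \left(-6555\right) 98 = \left(-1\right) \left(-642390\right) = 642390$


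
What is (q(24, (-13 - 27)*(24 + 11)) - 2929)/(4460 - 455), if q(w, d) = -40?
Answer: -2969/4005 ≈ -0.74132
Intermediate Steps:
(q(24, (-13 - 27)*(24 + 11)) - 2929)/(4460 - 455) = (-40 - 2929)/(4460 - 455) = -2969/4005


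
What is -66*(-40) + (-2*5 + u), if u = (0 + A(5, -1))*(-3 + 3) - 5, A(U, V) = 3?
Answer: 2625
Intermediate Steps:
u = -5 (u = (0 + 3)*(-3 + 3) - 5 = 3*0 - 5 = 0 - 5 = -5)
-66*(-40) + (-2*5 + u) = -66*(-40) + (-2*5 - 5) = 2640 + (-10 - 5) = 2640 - 15 = 2625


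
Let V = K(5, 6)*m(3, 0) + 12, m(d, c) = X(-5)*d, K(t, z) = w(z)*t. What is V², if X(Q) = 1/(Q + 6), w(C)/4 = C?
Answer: 138384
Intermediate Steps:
w(C) = 4*C
X(Q) = 1/(6 + Q)
K(t, z) = 4*t*z (K(t, z) = (4*z)*t = 4*t*z)
m(d, c) = d (m(d, c) = d/(6 - 5) = d/1 = 1*d = d)
V = 372 (V = (4*5*6)*3 + 12 = 120*3 + 12 = 360 + 12 = 372)
V² = 372² = 138384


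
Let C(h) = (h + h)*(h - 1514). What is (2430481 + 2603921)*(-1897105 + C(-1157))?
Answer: 21565309028778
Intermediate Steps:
C(h) = 2*h*(-1514 + h) (C(h) = (2*h)*(-1514 + h) = 2*h*(-1514 + h))
(2430481 + 2603921)*(-1897105 + C(-1157)) = (2430481 + 2603921)*(-1897105 + 2*(-1157)*(-1514 - 1157)) = 5034402*(-1897105 + 2*(-1157)*(-2671)) = 5034402*(-1897105 + 6180694) = 5034402*4283589 = 21565309028778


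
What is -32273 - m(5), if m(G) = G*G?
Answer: -32298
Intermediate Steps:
m(G) = G²
-32273 - m(5) = -32273 - 1*5² = -32273 - 1*25 = -32273 - 25 = -32298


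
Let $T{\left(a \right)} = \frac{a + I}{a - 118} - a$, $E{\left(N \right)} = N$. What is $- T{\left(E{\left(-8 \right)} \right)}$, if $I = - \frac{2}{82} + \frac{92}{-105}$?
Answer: $- \frac{4377757}{542430} \approx -8.0706$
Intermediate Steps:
$I = - \frac{3877}{4305}$ ($I = \left(-2\right) \frac{1}{82} + 92 \left(- \frac{1}{105}\right) = - \frac{1}{41} - \frac{92}{105} = - \frac{3877}{4305} \approx -0.90058$)
$T{\left(a \right)} = - a + \frac{- \frac{3877}{4305} + a}{-118 + a}$ ($T{\left(a \right)} = \frac{a - \frac{3877}{4305}}{a - 118} - a = \frac{- \frac{3877}{4305} + a}{-118 + a} - a = - a + \frac{- \frac{3877}{4305} + a}{-118 + a}$)
$- T{\left(E{\left(-8 \right)} \right)} = - \frac{- \frac{3877}{4305} - \left(-8\right)^{2} + 119 \left(-8\right)}{-118 - 8} = - \frac{- \frac{3877}{4305} - 64 - 952}{-126} = - \frac{\left(-1\right) \left(- \frac{3877}{4305} - 64 - 952\right)}{126} = - \frac{\left(-1\right) \left(-4377757\right)}{126 \cdot 4305} = \left(-1\right) \frac{4377757}{542430} = - \frac{4377757}{542430}$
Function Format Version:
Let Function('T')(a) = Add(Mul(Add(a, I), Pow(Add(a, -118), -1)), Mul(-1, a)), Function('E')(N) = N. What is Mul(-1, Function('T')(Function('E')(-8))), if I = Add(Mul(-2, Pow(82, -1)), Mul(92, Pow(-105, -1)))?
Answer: Rational(-4377757, 542430) ≈ -8.0706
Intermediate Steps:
I = Rational(-3877, 4305) (I = Add(Mul(-2, Rational(1, 82)), Mul(92, Rational(-1, 105))) = Add(Rational(-1, 41), Rational(-92, 105)) = Rational(-3877, 4305) ≈ -0.90058)
Function('T')(a) = Add(Mul(-1, a), Mul(Pow(Add(-118, a), -1), Add(Rational(-3877, 4305), a))) (Function('T')(a) = Add(Mul(Add(a, Rational(-3877, 4305)), Pow(Add(a, -118), -1)), Mul(-1, a)) = Add(Mul(Add(Rational(-3877, 4305), a), Pow(Add(-118, a), -1)), Mul(-1, a)) = Add(Mul(Pow(Add(-118, a), -1), Add(Rational(-3877, 4305), a)), Mul(-1, a)) = Add(Mul(-1, a), Mul(Pow(Add(-118, a), -1), Add(Rational(-3877, 4305), a))))
Mul(-1, Function('T')(Function('E')(-8))) = Mul(-1, Mul(Pow(Add(-118, -8), -1), Add(Rational(-3877, 4305), Mul(-1, Pow(-8, 2)), Mul(119, -8)))) = Mul(-1, Mul(Pow(-126, -1), Add(Rational(-3877, 4305), Mul(-1, 64), -952))) = Mul(-1, Mul(Rational(-1, 126), Add(Rational(-3877, 4305), -64, -952))) = Mul(-1, Mul(Rational(-1, 126), Rational(-4377757, 4305))) = Mul(-1, Rational(4377757, 542430)) = Rational(-4377757, 542430)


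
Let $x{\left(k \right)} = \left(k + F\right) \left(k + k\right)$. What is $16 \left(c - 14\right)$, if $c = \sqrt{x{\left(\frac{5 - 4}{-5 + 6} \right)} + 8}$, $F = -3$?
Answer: $-192$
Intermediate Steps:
$x{\left(k \right)} = 2 k \left(-3 + k\right)$ ($x{\left(k \right)} = \left(k - 3\right) \left(k + k\right) = \left(-3 + k\right) 2 k = 2 k \left(-3 + k\right)$)
$c = 2$ ($c = \sqrt{2 \frac{5 - 4}{-5 + 6} \left(-3 + \frac{5 - 4}{-5 + 6}\right) + 8} = \sqrt{2 \cdot 1 \cdot 1^{-1} \left(-3 + 1 \cdot 1^{-1}\right) + 8} = \sqrt{2 \cdot 1 \cdot 1 \left(-3 + 1 \cdot 1\right) + 8} = \sqrt{2 \cdot 1 \left(-3 + 1\right) + 8} = \sqrt{2 \cdot 1 \left(-2\right) + 8} = \sqrt{-4 + 8} = \sqrt{4} = 2$)
$16 \left(c - 14\right) = 16 \left(2 - 14\right) = 16 \left(-12\right) = -192$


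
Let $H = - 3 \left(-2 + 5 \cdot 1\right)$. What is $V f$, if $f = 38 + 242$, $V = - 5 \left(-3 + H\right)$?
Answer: $16800$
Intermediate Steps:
$H = -9$ ($H = - 3 \left(-2 + 5\right) = \left(-3\right) 3 = -9$)
$V = 60$ ($V = - 5 \left(-3 - 9\right) = \left(-5\right) \left(-12\right) = 60$)
$f = 280$
$V f = 60 \cdot 280 = 16800$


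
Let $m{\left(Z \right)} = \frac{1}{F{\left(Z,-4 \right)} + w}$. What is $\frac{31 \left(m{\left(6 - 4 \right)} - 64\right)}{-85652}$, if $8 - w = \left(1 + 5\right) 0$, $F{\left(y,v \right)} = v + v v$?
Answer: $\frac{39649}{1713040} \approx 0.023145$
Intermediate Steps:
$F{\left(y,v \right)} = v + v^{2}$
$w = 8$ ($w = 8 - \left(1 + 5\right) 0 = 8 - 6 \cdot 0 = 8 - 0 = 8 + 0 = 8$)
$m{\left(Z \right)} = \frac{1}{20}$ ($m{\left(Z \right)} = \frac{1}{- 4 \left(1 - 4\right) + 8} = \frac{1}{\left(-4\right) \left(-3\right) + 8} = \frac{1}{12 + 8} = \frac{1}{20}$)
$\frac{31 \left(m{\left(6 - 4 \right)} - 64\right)}{-85652} = \frac{31 \left(\frac{1}{20} - 64\right)}{-85652} = 31 \left(- \frac{1279}{20}\right) \left(- \frac{1}{85652}\right) = \left(- \frac{39649}{20}\right) \left(- \frac{1}{85652}\right) = \frac{39649}{1713040}$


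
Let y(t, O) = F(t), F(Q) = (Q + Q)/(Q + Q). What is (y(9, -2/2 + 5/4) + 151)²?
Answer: 23104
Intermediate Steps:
F(Q) = 1 (F(Q) = (2*Q)/((2*Q)) = (2*Q)*(1/(2*Q)) = 1)
y(t, O) = 1
(y(9, -2/2 + 5/4) + 151)² = (1 + 151)² = 152² = 23104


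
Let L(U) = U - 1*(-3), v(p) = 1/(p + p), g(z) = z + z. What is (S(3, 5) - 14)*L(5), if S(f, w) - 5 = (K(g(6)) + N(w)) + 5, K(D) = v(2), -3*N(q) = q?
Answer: -130/3 ≈ -43.333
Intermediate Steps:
g(z) = 2*z
N(q) = -q/3
v(p) = 1/(2*p)
K(D) = 1/4 (K(D) = (1/2)/2 = (1/2)*(1/2) = 1/4)
L(U) = 3 + U (L(U) = U + 3 = 3 + U)
S(f, w) = 41/4 - w/3 (S(f, w) = 5 + ((1/4 - w/3) + 5) = 5 + (21/4 - w/3) = 41/4 - w/3)
(S(3, 5) - 14)*L(5) = ((41/4 - 1/3*5) - 14)*(3 + 5) = ((41/4 - 5/3) - 14)*8 = (103/12 - 14)*8 = -65/12*8 = -130/3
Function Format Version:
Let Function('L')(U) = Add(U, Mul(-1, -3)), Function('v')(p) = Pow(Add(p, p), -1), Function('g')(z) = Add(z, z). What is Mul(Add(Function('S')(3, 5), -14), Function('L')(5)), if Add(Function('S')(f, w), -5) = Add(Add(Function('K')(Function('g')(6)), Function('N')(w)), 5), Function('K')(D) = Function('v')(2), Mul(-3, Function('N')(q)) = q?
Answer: Rational(-130, 3) ≈ -43.333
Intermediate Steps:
Function('g')(z) = Mul(2, z)
Function('N')(q) = Mul(Rational(-1, 3), q)
Function('v')(p) = Mul(Rational(1, 2), Pow(p, -1)) (Function('v')(p) = Pow(Mul(2, p), -1) = Mul(Rational(1, 2), Pow(p, -1)))
Function('K')(D) = Rational(1, 4) (Function('K')(D) = Mul(Rational(1, 2), Pow(2, -1)) = Mul(Rational(1, 2), Rational(1, 2)) = Rational(1, 4))
Function('L')(U) = Add(3, U) (Function('L')(U) = Add(U, 3) = Add(3, U))
Function('S')(f, w) = Add(Rational(41, 4), Mul(Rational(-1, 3), w)) (Function('S')(f, w) = Add(5, Add(Add(Rational(1, 4), Mul(Rational(-1, 3), w)), 5)) = Add(5, Add(Rational(21, 4), Mul(Rational(-1, 3), w))) = Add(Rational(41, 4), Mul(Rational(-1, 3), w)))
Mul(Add(Function('S')(3, 5), -14), Function('L')(5)) = Mul(Add(Add(Rational(41, 4), Mul(Rational(-1, 3), 5)), -14), Add(3, 5)) = Mul(Add(Add(Rational(41, 4), Rational(-5, 3)), -14), 8) = Mul(Add(Rational(103, 12), -14), 8) = Mul(Rational(-65, 12), 8) = Rational(-130, 3)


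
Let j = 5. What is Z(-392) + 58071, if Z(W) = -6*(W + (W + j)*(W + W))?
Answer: -1760025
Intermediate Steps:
Z(W) = -6*W - 12*W*(5 + W) (Z(W) = -6*(W + (W + 5)*(W + W)) = -6*(W + (5 + W)*(2*W)) = -6*(W + 2*W*(5 + W)) = -6*W - 12*W*(5 + W))
Z(-392) + 58071 = -6*(-392)*(11 + 2*(-392)) + 58071 = -6*(-392)*(11 - 784) + 58071 = -6*(-392)*(-773) + 58071 = -1818096 + 58071 = -1760025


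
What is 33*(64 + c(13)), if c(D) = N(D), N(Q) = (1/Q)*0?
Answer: 2112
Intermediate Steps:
N(Q) = 0 (N(Q) = 0/Q = 0)
c(D) = 0
33*(64 + c(13)) = 33*(64 + 0) = 33*64 = 2112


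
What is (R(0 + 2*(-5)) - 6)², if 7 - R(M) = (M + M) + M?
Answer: 961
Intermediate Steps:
R(M) = 7 - 3*M (R(M) = 7 - ((M + M) + M) = 7 - (2*M + M) = 7 - 3*M)
(R(0 + 2*(-5)) - 6)² = ((7 - 3*(0 + 2*(-5))) - 6)² = ((7 - 3*(0 - 10)) - 6)² = ((7 - 3*(-10)) - 6)² = ((7 + 30) - 6)² = (37 - 6)² = 31² = 961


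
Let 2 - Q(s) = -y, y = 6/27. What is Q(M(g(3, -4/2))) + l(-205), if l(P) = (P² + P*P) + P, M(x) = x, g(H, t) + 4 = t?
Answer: 754625/9 ≈ 83847.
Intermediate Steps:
g(H, t) = -4 + t
y = 2/9 (y = 6*(1/27) = 2/9 ≈ 0.22222)
l(P) = P + 2*P² (l(P) = (P² + P²) + P = 2*P² + P = P + 2*P²)
Q(s) = 20/9 (Q(s) = 2 - (-1)*2/9 = 2 - 1*(-2/9) = 2 + 2/9 = 20/9)
Q(M(g(3, -4/2))) + l(-205) = 20/9 - 205*(1 + 2*(-205)) = 20/9 - 205*(1 - 410) = 20/9 - 205*(-409) = 20/9 + 83845 = 754625/9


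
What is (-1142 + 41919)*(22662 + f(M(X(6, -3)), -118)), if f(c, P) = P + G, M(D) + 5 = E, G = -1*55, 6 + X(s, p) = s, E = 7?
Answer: 917033953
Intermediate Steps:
X(s, p) = -6 + s
G = -55
M(D) = 2 (M(D) = -5 + 7 = 2)
f(c, P) = -55 + P (f(c, P) = P - 55 = -55 + P)
(-1142 + 41919)*(22662 + f(M(X(6, -3)), -118)) = (-1142 + 41919)*(22662 + (-55 - 118)) = 40777*(22662 - 173) = 40777*22489 = 917033953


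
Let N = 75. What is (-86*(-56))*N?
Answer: 361200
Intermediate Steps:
(-86*(-56))*N = -86*(-56)*75 = 4816*75 = 361200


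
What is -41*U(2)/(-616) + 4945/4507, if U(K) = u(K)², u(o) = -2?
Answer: 946317/694078 ≈ 1.3634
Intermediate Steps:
U(K) = 4 (U(K) = (-2)² = 4)
-41*U(2)/(-616) + 4945/4507 = -41*4/(-616) + 4945/4507 = -164*(-1/616) + 4945*(1/4507) = 41/154 + 4945/4507 = 946317/694078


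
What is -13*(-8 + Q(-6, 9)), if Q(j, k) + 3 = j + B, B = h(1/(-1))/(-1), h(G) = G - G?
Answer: 221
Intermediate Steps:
h(G) = 0
B = 0 (B = 0/(-1) = 0*(-1) = 0)
Q(j, k) = -3 + j (Q(j, k) = -3 + (j + 0) = -3 + j)
-13*(-8 + Q(-6, 9)) = -13*(-8 + (-3 - 6)) = -13*(-8 - 9) = -13*(-17) = 221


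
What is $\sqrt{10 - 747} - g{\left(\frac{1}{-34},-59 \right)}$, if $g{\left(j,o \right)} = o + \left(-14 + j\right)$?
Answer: $\frac{2483}{34} + i \sqrt{737} \approx 73.029 + 27.148 i$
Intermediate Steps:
$g{\left(j,o \right)} = -14 + j + o$
$\sqrt{10 - 747} - g{\left(\frac{1}{-34},-59 \right)} = \sqrt{10 - 747} - \left(-14 + \frac{1}{-34} - 59\right) = \sqrt{-737} - \left(-14 - \frac{1}{34} - 59\right) = i \sqrt{737} - - \frac{2483}{34} = i \sqrt{737} + \frac{2483}{34} = \frac{2483}{34} + i \sqrt{737}$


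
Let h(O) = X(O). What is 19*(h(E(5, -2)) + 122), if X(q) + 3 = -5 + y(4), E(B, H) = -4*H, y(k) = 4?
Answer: 2242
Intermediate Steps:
X(q) = -4 (X(q) = -3 + (-5 + 4) = -3 - 1 = -4)
h(O) = -4
19*(h(E(5, -2)) + 122) = 19*(-4 + 122) = 19*118 = 2242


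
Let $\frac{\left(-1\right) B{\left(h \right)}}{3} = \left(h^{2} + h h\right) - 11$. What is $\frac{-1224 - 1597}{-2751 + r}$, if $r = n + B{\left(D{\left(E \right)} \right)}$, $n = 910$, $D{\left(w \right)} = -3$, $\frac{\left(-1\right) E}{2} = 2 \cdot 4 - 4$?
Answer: $\frac{403}{266} \approx 1.515$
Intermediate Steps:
$E = -8$ ($E = - 2 \left(2 \cdot 4 - 4\right) = - 2 \left(8 - 4\right) = \left(-2\right) 4 = -8$)
$B{\left(h \right)} = 33 - 6 h^{2}$ ($B{\left(h \right)} = - 3 \left(\left(h^{2} + h h\right) - 11\right) = - 3 \left(\left(h^{2} + h^{2}\right) - 11\right) = - 3 \left(2 h^{2} - 11\right) = - 3 \left(-11 + 2 h^{2}\right) = 33 - 6 h^{2}$)
$r = 889$ ($r = 910 + \left(33 - 6 \left(-3\right)^{2}\right) = 910 + \left(33 - 54\right) = 910 - 21 = 889$)
$\frac{-1224 - 1597}{-2751 + r} = \frac{-1224 - 1597}{-2751 + 889} = - \frac{2821}{-1862} = \left(-2821\right) \left(- \frac{1}{1862}\right) = \frac{403}{266}$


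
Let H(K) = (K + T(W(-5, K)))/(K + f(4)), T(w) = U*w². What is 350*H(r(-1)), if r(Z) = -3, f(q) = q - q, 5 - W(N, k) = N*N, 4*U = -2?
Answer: 71050/3 ≈ 23683.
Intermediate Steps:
U = -½ (U = (¼)*(-2) = -½ ≈ -0.50000)
W(N, k) = 5 - N² (W(N, k) = 5 - N*N = 5 - N²)
T(w) = -w²/2
f(q) = 0
H(K) = (-200 + K)/K (H(K) = (K - (5 - 1*(-5)²)²/2)/(K + 0) = (K - (5 - 1*25)²/2)/K = (K - (5 - 25)²/2)/K = (K - ½*(-20)²)/K = (K - ½*400)/K = (K - 200)/K = (-200 + K)/K)
350*H(r(-1)) = 350*((-200 - 3)/(-3)) = 350*(-⅓*(-203)) = 350*(203/3) = 71050/3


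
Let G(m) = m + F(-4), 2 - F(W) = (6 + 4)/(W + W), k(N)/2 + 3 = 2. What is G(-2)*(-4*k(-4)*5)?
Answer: 50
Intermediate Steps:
k(N) = -2 (k(N) = -6 + 2*2 = -6 + 4 = -2)
F(W) = 2 - 5/W (F(W) = 2 - (6 + 4)/(W + W) = 2 - 10/(2*W) = 2 - 10*1/(2*W) = 2 - 5/W)
G(m) = 13/4 + m (G(m) = m + (2 - 5/(-4)) = m + (2 - 5*(-¼)) = m + (2 + 5/4) = m + 13/4 = 13/4 + m)
G(-2)*(-4*k(-4)*5) = (13/4 - 2)*(-4*(-2)*5) = 5*(8*5)/4 = (5/4)*40 = 50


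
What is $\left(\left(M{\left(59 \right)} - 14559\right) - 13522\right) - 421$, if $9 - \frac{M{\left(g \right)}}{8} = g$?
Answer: $-28902$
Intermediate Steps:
$M{\left(g \right)} = 72 - 8 g$
$\left(\left(M{\left(59 \right)} - 14559\right) - 13522\right) - 421 = \left(\left(\left(72 - 472\right) - 14559\right) - 13522\right) - 421 = \left(\left(-400 - 14559\right) - 13522\right) - 421 = \left(-14959 - 13522\right) - 421 = -28481 - 421 = -28902$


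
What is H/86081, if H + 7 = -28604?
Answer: -28611/86081 ≈ -0.33237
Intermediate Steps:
H = -28611 (H = -7 - 28604 = -28611)
H/86081 = -28611/86081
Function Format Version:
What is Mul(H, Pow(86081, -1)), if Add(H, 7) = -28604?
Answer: Rational(-28611, 86081) ≈ -0.33237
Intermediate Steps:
H = -28611 (H = Add(-7, -28604) = -28611)
Mul(H, Pow(86081, -1)) = Mul(-28611, Pow(86081, -1)) = Mul(-28611, Rational(1, 86081)) = Rational(-28611, 86081)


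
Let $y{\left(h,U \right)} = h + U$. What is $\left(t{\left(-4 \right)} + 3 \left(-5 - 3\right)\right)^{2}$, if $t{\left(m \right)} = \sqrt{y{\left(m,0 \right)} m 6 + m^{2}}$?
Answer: $688 - 192 \sqrt{7} \approx 180.02$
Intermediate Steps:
$y{\left(h,U \right)} = U + h$
$t{\left(m \right)} = \sqrt{7} \sqrt{m^{2}}$ ($t{\left(m \right)} = \sqrt{\left(0 + m\right) m 6 + m^{2}} = \sqrt{m m 6 + m^{2}} = \sqrt{m^{2} \cdot 6 + m^{2}} = \sqrt{6 m^{2} + m^{2}} = \sqrt{7 m^{2}} = \sqrt{7} \sqrt{m^{2}}$)
$\left(t{\left(-4 \right)} + 3 \left(-5 - 3\right)\right)^{2} = \left(\sqrt{7} \sqrt{\left(-4\right)^{2}} + 3 \left(-5 - 3\right)\right)^{2} = \left(\sqrt{7} \sqrt{16} + 3 \left(-8\right)\right)^{2} = \left(\sqrt{7} \cdot 4 - 24\right)^{2} = \left(4 \sqrt{7} - 24\right)^{2} = \left(-24 + 4 \sqrt{7}\right)^{2}$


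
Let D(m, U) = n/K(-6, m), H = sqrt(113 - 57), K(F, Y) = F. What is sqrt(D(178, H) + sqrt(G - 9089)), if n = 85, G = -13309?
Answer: sqrt(-510 + 36*I*sqrt(22398))/6 ≈ 8.2511 + 9.069*I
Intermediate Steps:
H = 2*sqrt(14) (H = sqrt(56) = 2*sqrt(14) ≈ 7.4833)
D(m, U) = -85/6 (D(m, U) = 85/(-6) = 85*(-1/6) = -85/6)
sqrt(D(178, H) + sqrt(G - 9089)) = sqrt(-85/6 + sqrt(-13309 - 9089)) = sqrt(-85/6 + sqrt(-22398)) = sqrt(-85/6 + I*sqrt(22398))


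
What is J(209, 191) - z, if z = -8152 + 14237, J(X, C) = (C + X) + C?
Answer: -5494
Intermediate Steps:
J(X, C) = X + 2*C
z = 6085
J(209, 191) - z = (209 + 2*191) - 1*6085 = (209 + 382) - 6085 = 591 - 6085 = -5494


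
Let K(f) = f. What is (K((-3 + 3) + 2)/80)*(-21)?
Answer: -21/40 ≈ -0.52500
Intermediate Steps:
(K((-3 + 3) + 2)/80)*(-21) = (((-3 + 3) + 2)/80)*(-21) = ((0 + 2)*(1/80))*(-21) = (2*(1/80))*(-21) = (1/40)*(-21) = -21/40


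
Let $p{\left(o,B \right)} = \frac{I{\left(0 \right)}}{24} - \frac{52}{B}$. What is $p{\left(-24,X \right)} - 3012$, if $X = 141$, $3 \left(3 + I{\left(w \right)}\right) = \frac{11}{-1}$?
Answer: $- \frac{2548699}{846} \approx -3012.6$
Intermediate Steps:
$I{\left(w \right)} = - \frac{20}{3}$ ($I{\left(w \right)} = -3 + \frac{11 \frac{1}{-1}}{3} = -3 + \frac{11 \left(-1\right)}{3} = -3 + \frac{1}{3} \left(-11\right) = -3 - \frac{11}{3} = - \frac{20}{3}$)
$p{\left(o,B \right)} = - \frac{5}{18} - \frac{52}{B}$ ($p{\left(o,B \right)} = - \frac{20}{3 \cdot 24} - \frac{52}{B} = \left(- \frac{20}{3}\right) \frac{1}{24} - \frac{52}{B} = - \frac{5}{18} - \frac{52}{B}$)
$p{\left(-24,X \right)} - 3012 = \left(- \frac{5}{18} - \frac{52}{141}\right) - 3012 = - \frac{547}{846} - 3012 = - \frac{2548699}{846}$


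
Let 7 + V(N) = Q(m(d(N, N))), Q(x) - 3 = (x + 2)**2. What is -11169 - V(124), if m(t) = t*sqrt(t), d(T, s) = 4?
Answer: -11265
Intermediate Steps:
m(t) = t**(3/2)
Q(x) = 3 + (2 + x)**2 (Q(x) = 3 + (x + 2)**2 = 3 + (2 + x)**2)
V(N) = 96 (V(N) = -7 + (3 + (2 + 4**(3/2))**2) = -7 + (3 + (2 + 8)**2) = -7 + (3 + 10**2) = -7 + (3 + 100) = -7 + 103 = 96)
-11169 - V(124) = -11169 - 1*96 = -11169 - 96 = -11265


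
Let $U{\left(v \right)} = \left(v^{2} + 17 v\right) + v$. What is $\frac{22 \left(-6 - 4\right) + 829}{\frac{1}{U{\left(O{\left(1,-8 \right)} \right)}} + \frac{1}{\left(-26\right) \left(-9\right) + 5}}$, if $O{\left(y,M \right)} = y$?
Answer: $\frac{921823}{86} \approx 10719.0$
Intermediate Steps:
$U{\left(v \right)} = v^{2} + 18 v$
$\frac{22 \left(-6 - 4\right) + 829}{\frac{1}{U{\left(O{\left(1,-8 \right)} \right)}} + \frac{1}{\left(-26\right) \left(-9\right) + 5}} = \frac{22 \left(-6 - 4\right) + 829}{\frac{1}{1 \left(18 + 1\right)} + \frac{1}{\left(-26\right) \left(-9\right) + 5}} = \frac{22 \left(-10\right) + 829}{\frac{1}{1 \cdot 19} + \frac{1}{234 + 5}} = \frac{-220 + 829}{\frac{1}{19} + \frac{1}{239}} = \frac{609}{\frac{1}{19} + \frac{1}{239}} = \frac{609}{\frac{258}{4541}} = 609 \cdot \frac{4541}{258} = \frac{921823}{86}$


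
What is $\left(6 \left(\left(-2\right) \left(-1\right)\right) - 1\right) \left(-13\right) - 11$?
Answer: $-154$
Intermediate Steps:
$\left(6 \left(\left(-2\right) \left(-1\right)\right) - 1\right) \left(-13\right) - 11 = \left(6 \cdot 2 - 1\right) \left(-13\right) - 11 = \left(12 - 1\right) \left(-13\right) - 11 = 11 \left(-13\right) - 11 = -143 - 11 = -154$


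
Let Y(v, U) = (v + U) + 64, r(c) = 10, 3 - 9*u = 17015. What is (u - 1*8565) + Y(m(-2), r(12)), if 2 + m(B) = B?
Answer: -93467/9 ≈ -10385.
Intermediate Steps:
u = -17012/9 (u = ⅓ - ⅑*17015 = ⅓ - 17015/9 = -17012/9 ≈ -1890.2)
m(B) = -2 + B
Y(v, U) = 64 + U + v (Y(v, U) = (U + v) + 64 = 64 + U + v)
(u - 1*8565) + Y(m(-2), r(12)) = (-17012/9 - 1*8565) + (64 + 10 + (-2 - 2)) = (-17012/9 - 8565) + (64 + 10 - 4) = -94097/9 + 70 = -93467/9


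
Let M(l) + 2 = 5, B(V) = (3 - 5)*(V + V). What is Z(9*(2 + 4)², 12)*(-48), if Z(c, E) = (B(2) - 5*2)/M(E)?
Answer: 288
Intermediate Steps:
B(V) = -4*V
M(l) = 3 (M(l) = -2 + 5 = 3)
Z(c, E) = -6 (Z(c, E) = (-4*2 - 5*2)/3 = (-8 - 10)*(⅓) = -18*⅓ = -6)
Z(9*(2 + 4)², 12)*(-48) = -6*(-48) = 288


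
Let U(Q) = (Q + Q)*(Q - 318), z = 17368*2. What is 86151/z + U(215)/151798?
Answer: 443811233/202802128 ≈ 2.1884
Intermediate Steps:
z = 34736
U(Q) = 2*Q*(-318 + Q) (U(Q) = (2*Q)*(-318 + Q) = 2*Q*(-318 + Q))
86151/z + U(215)/151798 = 86151/34736 + (2*215*(-318 + 215))/151798 = 86151*(1/34736) + (2*215*(-103))*(1/151798) = 6627/2672 - 44290*1/151798 = 6627/2672 - 22145/75899 = 443811233/202802128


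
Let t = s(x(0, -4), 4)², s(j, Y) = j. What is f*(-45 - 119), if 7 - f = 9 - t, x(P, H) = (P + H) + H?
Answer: -10168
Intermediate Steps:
x(P, H) = P + 2*H (x(P, H) = (H + P) + H = P + 2*H)
t = 64 (t = (0 + 2*(-4))² = (0 - 8)² = (-8)² = 64)
f = 62 (f = 7 - (9 - 1*64) = 7 - (9 - 64) = 7 - 1*(-55) = 7 + 55 = 62)
f*(-45 - 119) = 62*(-45 - 119) = 62*(-164) = -10168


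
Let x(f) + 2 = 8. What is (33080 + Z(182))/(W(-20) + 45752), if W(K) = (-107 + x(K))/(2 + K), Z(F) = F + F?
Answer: 601992/823637 ≈ 0.73090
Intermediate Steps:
Z(F) = 2*F
x(f) = 6 (x(f) = -2 + 8 = 6)
W(K) = -101/(2 + K) (W(K) = (-107 + 6)/(2 + K) = -101/(2 + K))
(33080 + Z(182))/(W(-20) + 45752) = (33080 + 2*182)/(-101/(2 - 20) + 45752) = (33080 + 364)/(-101/(-18) + 45752) = 33444/(-101*(-1/18) + 45752) = 33444/(101/18 + 45752) = 33444/(823637/18) = 33444*(18/823637) = 601992/823637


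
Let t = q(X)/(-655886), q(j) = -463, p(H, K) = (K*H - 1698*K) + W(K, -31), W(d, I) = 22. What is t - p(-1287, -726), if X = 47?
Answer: -1421391538489/655886 ≈ -2.1671e+6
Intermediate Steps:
p(H, K) = 22 - 1698*K + H*K (p(H, K) = (K*H - 1698*K) + 22 = (H*K - 1698*K) + 22 = (-1698*K + H*K) + 22 = 22 - 1698*K + H*K)
t = 463/655886 (t = -463/(-655886) = -463*(-1/655886) = 463/655886 ≈ 0.00070592)
t - p(-1287, -726) = 463/655886 - (22 - 1698*(-726) - 1287*(-726)) = 463/655886 - (22 + 1232748 + 934362) = 463/655886 - 1*2167132 = 463/655886 - 2167132 = -1421391538489/655886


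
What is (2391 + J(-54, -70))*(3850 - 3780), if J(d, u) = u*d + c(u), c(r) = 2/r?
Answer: 431968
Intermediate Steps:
J(d, u) = 2/u + d*u (J(d, u) = u*d + 2/u = d*u + 2/u = 2/u + d*u)
(2391 + J(-54, -70))*(3850 - 3780) = (2391 + (2/(-70) - 54*(-70)))*(3850 - 3780) = (2391 + (2*(-1/70) + 3780))*70 = (2391 + (-1/35 + 3780))*70 = (2391 + 132299/35)*70 = (215984/35)*70 = 431968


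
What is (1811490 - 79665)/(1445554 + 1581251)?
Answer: 115455/201787 ≈ 0.57216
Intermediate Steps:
(1811490 - 79665)/(1445554 + 1581251) = 1731825/3026805 = 1731825*(1/3026805) = 115455/201787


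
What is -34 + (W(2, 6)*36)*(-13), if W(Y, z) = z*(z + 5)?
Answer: -30922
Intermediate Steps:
W(Y, z) = z*(5 + z)
-34 + (W(2, 6)*36)*(-13) = -34 + ((6*(5 + 6))*36)*(-13) = -34 + ((6*11)*36)*(-13) = -34 + (66*36)*(-13) = -34 + 2376*(-13) = -34 - 30888 = -30922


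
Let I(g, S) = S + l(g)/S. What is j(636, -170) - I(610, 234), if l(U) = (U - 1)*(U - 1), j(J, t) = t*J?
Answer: -2858413/26 ≈ -1.0994e+5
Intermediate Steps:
j(J, t) = J*t
l(U) = (-1 + U)² (l(U) = (-1 + U)*(-1 + U) = (-1 + U)²)
I(g, S) = S + (-1 + g)²/S
j(636, -170) - I(610, 234) = 636*(-170) - (234 + (-1 + 610)²/234) = -108120 - (234 + (1/234)*609²) = -108120 - (234 + (1/234)*370881) = -108120 - (234 + 41209/26) = -108120 - 1*47293/26 = -108120 - 47293/26 = -2858413/26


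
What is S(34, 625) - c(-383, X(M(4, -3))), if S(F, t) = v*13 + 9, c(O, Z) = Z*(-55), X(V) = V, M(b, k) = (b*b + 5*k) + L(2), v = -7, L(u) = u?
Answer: 83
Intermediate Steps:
M(b, k) = 2 + b**2 + 5*k (M(b, k) = (b*b + 5*k) + 2 = (b**2 + 5*k) + 2 = 2 + b**2 + 5*k)
c(O, Z) = -55*Z
S(F, t) = -82 (S(F, t) = -7*13 + 9 = -91 + 9 = -82)
S(34, 625) - c(-383, X(M(4, -3))) = -82 - (-55)*(2 + 4**2 + 5*(-3)) = -82 - (-55)*(2 + 16 - 15) = -82 - (-55)*3 = -82 - 1*(-165) = -82 + 165 = 83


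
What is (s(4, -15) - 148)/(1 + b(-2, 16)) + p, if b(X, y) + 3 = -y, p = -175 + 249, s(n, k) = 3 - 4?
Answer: 1481/18 ≈ 82.278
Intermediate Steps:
s(n, k) = -1
p = 74
b(X, y) = -3 - y
(s(4, -15) - 148)/(1 + b(-2, 16)) + p = (-1 - 148)/(1 + (-3 - 1*16)) + 74 = -149/(1 + (-3 - 16)) + 74 = -149/(1 - 19) + 74 = -149/(-18) + 74 = -149*(-1/18) + 74 = 149/18 + 74 = 1481/18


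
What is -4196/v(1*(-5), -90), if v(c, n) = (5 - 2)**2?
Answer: -4196/9 ≈ -466.22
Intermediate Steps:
v(c, n) = 9 (v(c, n) = 3**2 = 9)
-4196/v(1*(-5), -90) = -4196/9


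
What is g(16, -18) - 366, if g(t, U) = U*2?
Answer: -402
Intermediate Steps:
g(t, U) = 2*U
g(16, -18) - 366 = 2*(-18) - 366 = -36 - 366 = -402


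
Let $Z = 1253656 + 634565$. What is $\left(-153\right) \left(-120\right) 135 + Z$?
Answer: $4366821$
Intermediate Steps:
$Z = 1888221$
$\left(-153\right) \left(-120\right) 135 + Z = \left(-153\right) \left(-120\right) 135 + 1888221 = 18360 \cdot 135 + 1888221 = 2478600 + 1888221 = 4366821$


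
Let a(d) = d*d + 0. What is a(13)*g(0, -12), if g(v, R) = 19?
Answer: 3211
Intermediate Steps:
a(d) = d**2 (a(d) = d**2 + 0 = d**2)
a(13)*g(0, -12) = 13**2*19 = 169*19 = 3211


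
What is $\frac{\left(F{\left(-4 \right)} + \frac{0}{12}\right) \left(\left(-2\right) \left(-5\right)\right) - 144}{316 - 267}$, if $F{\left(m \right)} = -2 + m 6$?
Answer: $- \frac{404}{49} \approx -8.2449$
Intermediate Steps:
$F{\left(m \right)} = -2 + 6 m$
$\frac{\left(F{\left(-4 \right)} + \frac{0}{12}\right) \left(\left(-2\right) \left(-5\right)\right) - 144}{316 - 267} = \frac{\left(\left(-2 + 6 \left(-4\right)\right) + \frac{0}{12}\right) \left(\left(-2\right) \left(-5\right)\right) - 144}{316 - 267} = \frac{\left(\left(-2 - 24\right) + 0 \cdot \frac{1}{12}\right) 10 - 144}{316 + \left(\left(-95 + 62\right) - 234\right)} = \frac{\left(-26 + 0\right) 10 - 144}{316 - 267} = \frac{\left(-26\right) 10 - 144}{316 - 267} = \frac{-260 - 144}{49} = \left(-404\right) \frac{1}{49} = - \frac{404}{49}$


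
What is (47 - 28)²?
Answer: 361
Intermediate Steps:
(47 - 28)² = 19² = 361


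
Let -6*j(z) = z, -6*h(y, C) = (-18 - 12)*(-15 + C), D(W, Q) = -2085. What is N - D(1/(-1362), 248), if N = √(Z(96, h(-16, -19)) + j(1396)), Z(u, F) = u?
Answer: 2085 + I*√1230/3 ≈ 2085.0 + 11.69*I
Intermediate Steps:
h(y, C) = -75 + 5*C (h(y, C) = -(-18 - 12)*(-15 + C)/6 = -(-5)*(-15 + C) = -(450 - 30*C)/6 = -75 + 5*C)
j(z) = -z/6
N = I*√1230/3 (N = √(96 - ⅙*1396) = √(96 - 698/3) = √(-410/3) = I*√1230/3 ≈ 11.69*I)
N - D(1/(-1362), 248) = I*√1230/3 - 1*(-2085) = I*√1230/3 + 2085 = 2085 + I*√1230/3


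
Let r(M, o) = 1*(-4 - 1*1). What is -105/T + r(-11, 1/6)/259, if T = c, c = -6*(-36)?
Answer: -9425/18648 ≈ -0.50542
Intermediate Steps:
c = 216
r(M, o) = -5 (r(M, o) = 1*(-4 - 1) = 1*(-5) = -5)
T = 216
-105/T + r(-11, 1/6)/259 = -105/216 - 5/259 = -105*1/216 - 5*1/259 = -35/72 - 5/259 = -9425/18648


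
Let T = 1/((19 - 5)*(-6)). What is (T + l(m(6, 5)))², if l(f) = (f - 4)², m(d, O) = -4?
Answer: 28890625/7056 ≈ 4094.5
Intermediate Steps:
T = -1/84 (T = -⅙/14 = (1/14)*(-⅙) = -1/84 ≈ -0.011905)
l(f) = (-4 + f)²
(T + l(m(6, 5)))² = (-1/84 + (-4 - 4)²)² = (-1/84 + (-8)²)² = (-1/84 + 64)² = (5375/84)² = 28890625/7056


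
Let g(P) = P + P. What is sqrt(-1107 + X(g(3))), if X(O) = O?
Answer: I*sqrt(1101) ≈ 33.181*I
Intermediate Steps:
g(P) = 2*P
sqrt(-1107 + X(g(3))) = sqrt(-1107 + 2*3) = sqrt(-1107 + 6) = sqrt(-1101) = I*sqrt(1101)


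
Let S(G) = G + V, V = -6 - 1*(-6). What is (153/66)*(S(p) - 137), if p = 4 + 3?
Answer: -3315/11 ≈ -301.36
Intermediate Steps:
p = 7
V = 0 (V = -6 + 6 = 0)
S(G) = G (S(G) = G + 0 = G)
(153/66)*(S(p) - 137) = (153/66)*(7 - 137) = (153*(1/66))*(-130) = (51/22)*(-130) = -3315/11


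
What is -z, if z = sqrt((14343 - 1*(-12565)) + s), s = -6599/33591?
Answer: -sqrt(30361562234139)/33591 ≈ -164.04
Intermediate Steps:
s = -6599/33591 (s = -6599*1/33591 = -6599/33591 ≈ -0.19645)
z = sqrt(30361562234139)/33591 (z = sqrt((14343 - 1*(-12565)) - 6599/33591) = sqrt((14343 + 12565) - 6599/33591) = sqrt(26908 - 6599/33591) = sqrt(903860029/33591) = sqrt(30361562234139)/33591 ≈ 164.04)
-z = -sqrt(30361562234139)/33591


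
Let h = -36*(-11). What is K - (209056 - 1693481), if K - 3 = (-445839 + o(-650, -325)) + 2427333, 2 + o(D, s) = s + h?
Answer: 3465991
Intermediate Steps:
h = 396
o(D, s) = 394 + s (o(D, s) = -2 + (s + 396) = -2 + (396 + s) = 394 + s)
K = 1981566 (K = 3 + ((-445839 + (394 - 325)) + 2427333) = 3 + ((-445839 + 69) + 2427333) = 3 + (-445770 + 2427333) = 3 + 1981563 = 1981566)
K - (209056 - 1693481) = 1981566 - (209056 - 1693481) = 1981566 - 1*(-1484425) = 1981566 + 1484425 = 3465991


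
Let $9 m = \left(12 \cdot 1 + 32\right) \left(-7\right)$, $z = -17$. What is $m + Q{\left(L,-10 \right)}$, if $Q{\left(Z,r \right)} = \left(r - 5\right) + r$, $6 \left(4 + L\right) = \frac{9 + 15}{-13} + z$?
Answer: $- \frac{533}{9} \approx -59.222$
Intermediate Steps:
$L = - \frac{557}{78}$ ($L = -4 + \frac{\frac{9 + 15}{-13} - 17}{6} = -4 + \frac{24 \left(- \frac{1}{13}\right) - 17}{6} = -4 + \frac{- \frac{24}{13} - 17}{6} = -4 + \frac{1}{6} \left(- \frac{245}{13}\right) = -4 - \frac{245}{78} = - \frac{557}{78} \approx -7.141$)
$m = - \frac{308}{9}$ ($m = \frac{\left(12 \cdot 1 + 32\right) \left(-7\right)}{9} = \frac{\left(12 + 32\right) \left(-7\right)}{9} = \frac{44 \left(-7\right)}{9} = \frac{1}{9} \left(-308\right) = - \frac{308}{9} \approx -34.222$)
$Q{\left(Z,r \right)} = -5 + 2 r$ ($Q{\left(Z,r \right)} = \left(r - 5\right) + r = \left(-5 + r\right) + r = -5 + 2 r$)
$m + Q{\left(L,-10 \right)} = - \frac{308}{9} + \left(-5 + 2 \left(-10\right)\right) = - \frac{308}{9} - 25 = - \frac{533}{9}$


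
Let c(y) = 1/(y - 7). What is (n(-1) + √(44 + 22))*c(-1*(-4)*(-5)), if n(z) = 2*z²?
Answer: -2/27 - √66/27 ≈ -0.37496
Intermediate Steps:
c(y) = 1/(-7 + y)
(n(-1) + √(44 + 22))*c(-1*(-4)*(-5)) = (2*(-1)² + √(44 + 22))/(-7 - 1*(-4)*(-5)) = (2*1 + √66)/(-7 + 4*(-5)) = (2 + √66)/(-7 - 20) = (2 + √66)/(-27) = (2 + √66)*(-1/27) = -2/27 - √66/27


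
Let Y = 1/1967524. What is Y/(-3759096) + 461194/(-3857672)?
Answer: -32798483581462237/274343967515890272 ≈ -0.11955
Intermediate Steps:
Y = 1/1967524 ≈ 5.0825e-7
Y/(-3759096) + 461194/(-3857672) = (1/1967524)/(-3759096) + 461194/(-3857672) = (1/1967524)*(-1/3759096) + 461194*(-1/3857672) = -1/7396111598304 - 230597/1928836 = -32798483581462237/274343967515890272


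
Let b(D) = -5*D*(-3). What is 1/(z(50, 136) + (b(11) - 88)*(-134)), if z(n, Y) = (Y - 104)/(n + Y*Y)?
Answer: -9273/95678798 ≈ -9.6918e-5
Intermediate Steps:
b(D) = 15*D
z(n, Y) = (-104 + Y)/(n + Y**2)
1/(z(50, 136) + (b(11) - 88)*(-134)) = 1/((-104 + 136)/(50 + 136**2) + (15*11 - 88)*(-134)) = 1/(32/(50 + 18496) + (165 - 88)*(-134)) = 1/(32/18546 + 77*(-134)) = 1/((1/18546)*32 - 10318) = 1/(16/9273 - 10318) = 1/(-95678798/9273) = -9273/95678798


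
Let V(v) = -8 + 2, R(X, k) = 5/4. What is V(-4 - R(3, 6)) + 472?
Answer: 466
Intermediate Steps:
R(X, k) = 5/4 (R(X, k) = 5*(¼) = 5/4)
V(v) = -6
V(-4 - R(3, 6)) + 472 = -6 + 472 = 466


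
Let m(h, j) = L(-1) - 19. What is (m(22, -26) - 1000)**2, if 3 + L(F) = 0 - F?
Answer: 1042441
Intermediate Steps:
L(F) = -3 - F (L(F) = -3 + (0 - F) = -3 - F)
m(h, j) = -21 (m(h, j) = (-3 - 1*(-1)) - 19 = (-3 + 1) - 19 = -2 - 19 = -21)
(m(22, -26) - 1000)**2 = (-21 - 1000)**2 = (-1021)**2 = 1042441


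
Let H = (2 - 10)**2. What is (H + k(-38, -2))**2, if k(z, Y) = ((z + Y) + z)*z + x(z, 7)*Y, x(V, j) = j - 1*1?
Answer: 9096256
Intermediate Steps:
x(V, j) = -1 + j (x(V, j) = j - 1 = -1 + j)
H = 64 (H = (-8)**2 = 64)
k(z, Y) = 6*Y + z*(Y + 2*z) (k(z, Y) = ((z + Y) + z)*z + (-1 + 7)*Y = ((Y + z) + z)*z + 6*Y = (Y + 2*z)*z + 6*Y = z*(Y + 2*z) + 6*Y = 6*Y + z*(Y + 2*z))
(H + k(-38, -2))**2 = (64 + (2*(-38)**2 + 6*(-2) - 2*(-38)))**2 = (64 + (2*1444 - 12 + 76))**2 = (64 + (2888 - 12 + 76))**2 = (64 + 2952)**2 = 3016**2 = 9096256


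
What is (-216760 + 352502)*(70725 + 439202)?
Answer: 69218510834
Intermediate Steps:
(-216760 + 352502)*(70725 + 439202) = 135742*509927 = 69218510834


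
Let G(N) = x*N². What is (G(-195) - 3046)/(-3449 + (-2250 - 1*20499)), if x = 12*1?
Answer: -226627/13099 ≈ -17.301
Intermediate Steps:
x = 12
G(N) = 12*N²
(G(-195) - 3046)/(-3449 + (-2250 - 1*20499)) = (12*(-195)² - 3046)/(-3449 + (-2250 - 1*20499)) = (12*38025 - 3046)/(-3449 + (-2250 - 20499)) = (456300 - 3046)/(-3449 - 22749) = 453254/(-26198) = 453254*(-1/26198) = -226627/13099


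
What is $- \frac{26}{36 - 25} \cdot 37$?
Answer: $- \frac{962}{11} \approx -87.455$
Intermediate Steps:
$- \frac{26}{36 - 25} \cdot 37 = - \frac{26}{11} \cdot 37 = \left(-26\right) \frac{1}{11} \cdot 37 = \left(- \frac{26}{11}\right) 37 = - \frac{962}{11}$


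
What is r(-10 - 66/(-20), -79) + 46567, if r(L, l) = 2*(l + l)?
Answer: 46251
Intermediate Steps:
r(L, l) = 4*l (r(L, l) = 2*(2*l) = 4*l)
r(-10 - 66/(-20), -79) + 46567 = 4*(-79) + 46567 = -316 + 46567 = 46251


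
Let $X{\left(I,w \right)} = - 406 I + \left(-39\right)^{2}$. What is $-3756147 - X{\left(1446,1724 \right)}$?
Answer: $-3170592$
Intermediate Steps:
$X{\left(I,w \right)} = 1521 - 406 I$ ($X{\left(I,w \right)} = - 406 I + 1521 = 1521 - 406 I$)
$-3756147 - X{\left(1446,1724 \right)} = -3756147 - \left(1521 - 587076\right) = -3756147 - -585555 = -3756147 + 585555 = -3170592$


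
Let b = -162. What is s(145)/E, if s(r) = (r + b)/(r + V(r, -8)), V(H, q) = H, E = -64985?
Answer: 17/18845650 ≈ 9.0207e-7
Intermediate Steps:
s(r) = (-162 + r)/(2*r) (s(r) = (r - 162)/(r + r) = (-162 + r)/((2*r)) = (-162 + r)*(1/(2*r)) = (-162 + r)/(2*r))
s(145)/E = ((1/2)*(-162 + 145)/145)/(-64985) = ((1/2)*(1/145)*(-17))*(-1/64985) = -17/290*(-1/64985) = 17/18845650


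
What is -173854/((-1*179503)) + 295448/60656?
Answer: 467493313/80058338 ≈ 5.8394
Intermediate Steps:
-173854/((-1*179503)) + 295448/60656 = -173854/(-179503) + 295448*(1/60656) = -173854*(-1/179503) + 36931/7582 = 173854/179503 + 36931/7582 = 467493313/80058338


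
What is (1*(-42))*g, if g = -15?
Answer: 630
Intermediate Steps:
(1*(-42))*g = (1*(-42))*(-15) = -42*(-15) = 630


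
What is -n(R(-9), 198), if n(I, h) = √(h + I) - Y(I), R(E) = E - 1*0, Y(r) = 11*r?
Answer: -99 - 3*√21 ≈ -112.75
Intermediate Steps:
R(E) = E (R(E) = E + 0 = E)
n(I, h) = √(I + h) - 11*I (n(I, h) = √(h + I) - 11*I = √(I + h) - 11*I)
-n(R(-9), 198) = -(√(-9 + 198) - 11*(-9)) = -(√189 + 99) = -(3*√21 + 99) = -(99 + 3*√21) = -99 - 3*√21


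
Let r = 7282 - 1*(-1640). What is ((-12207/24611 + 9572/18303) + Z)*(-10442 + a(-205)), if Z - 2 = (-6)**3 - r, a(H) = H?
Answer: 14605362752832033/150151711 ≈ 9.7271e+7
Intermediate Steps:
r = 8922 (r = 7282 + 1640 = 8922)
Z = -9136 (Z = 2 + ((-6)**3 - 1*8922) = 2 + (-216 - 8922) = 2 - 9138 = -9136)
((-12207/24611 + 9572/18303) + Z)*(-10442 + a(-205)) = ((-12207/24611 + 9572/18303) - 9136)*(-10442 - 205) = ((-12207*1/24611 + 9572*(1/18303)) - 9136)*(-10647) = ((-12207/24611 + 9572/18303) - 9136)*(-10647) = (12151771/450455133 - 9136)*(-10647) = -4115345943317/450455133*(-10647) = 14605362752832033/150151711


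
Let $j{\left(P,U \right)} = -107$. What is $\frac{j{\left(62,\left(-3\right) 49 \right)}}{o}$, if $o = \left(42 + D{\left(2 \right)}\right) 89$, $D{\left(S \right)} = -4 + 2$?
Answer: $- \frac{107}{3560} \approx -0.030056$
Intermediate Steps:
$D{\left(S \right)} = -2$
$o = 3560$ ($o = \left(42 - 2\right) 89 = 40 \cdot 89 = 3560$)
$\frac{j{\left(62,\left(-3\right) 49 \right)}}{o} = - \frac{107}{3560}$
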